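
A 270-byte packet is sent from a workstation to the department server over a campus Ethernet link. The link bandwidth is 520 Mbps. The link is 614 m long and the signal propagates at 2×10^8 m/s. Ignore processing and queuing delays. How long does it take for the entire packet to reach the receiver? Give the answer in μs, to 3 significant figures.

7.22 μs

L = 270 × 8 = 2160 bits.
Transmission delay = L/R = 2160 / 520000000 = 4.15385 μs.
Propagation delay = d/s = 614 m / 200000000 m/s = 3.07 μs.
Total = 7.22 μs.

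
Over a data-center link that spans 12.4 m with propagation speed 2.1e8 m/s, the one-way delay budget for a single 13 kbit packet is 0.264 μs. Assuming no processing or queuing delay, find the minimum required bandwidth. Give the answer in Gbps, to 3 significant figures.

63.4 Gbps

Propagation delay = 12.4 / 210000000 = 0.0590476 μs.
Transmission budget = 0.264 − 0.0590476 = 0.204952 μs.
R ≥ L / t_tx = 13000 bits / 2.04952e-07 s = 63.4 Gbps.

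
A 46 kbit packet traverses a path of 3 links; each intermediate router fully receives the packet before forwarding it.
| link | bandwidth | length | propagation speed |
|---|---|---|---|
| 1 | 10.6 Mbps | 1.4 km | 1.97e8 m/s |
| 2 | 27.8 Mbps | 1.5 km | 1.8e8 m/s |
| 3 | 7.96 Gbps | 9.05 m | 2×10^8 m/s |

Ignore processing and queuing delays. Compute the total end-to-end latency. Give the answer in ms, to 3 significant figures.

6.02 ms

L = 46000 bits.
Transmission delays (L/R per hop): 4.33962, 1.65468, 0.00577889 ms; sum = 6.00008 ms.
Propagation delays (d/s per hop): 0.0071066, 0.00833333, 4.525e-05 ms; sum = 0.0154852 ms.
End-to-end = 6.02 ms.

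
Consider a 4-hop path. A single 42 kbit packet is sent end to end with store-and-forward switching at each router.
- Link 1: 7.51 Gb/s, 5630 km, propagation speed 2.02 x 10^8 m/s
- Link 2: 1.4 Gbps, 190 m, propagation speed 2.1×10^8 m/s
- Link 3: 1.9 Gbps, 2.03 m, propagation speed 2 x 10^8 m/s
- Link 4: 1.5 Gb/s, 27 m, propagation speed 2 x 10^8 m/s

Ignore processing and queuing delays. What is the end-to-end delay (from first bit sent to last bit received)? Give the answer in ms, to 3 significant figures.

L = 42000 bits.
Transmission delays (L/R per hop): 0.00559254, 0.03, 0.0221053, 0.028 ms; sum = 0.0856978 ms.
Propagation delays (d/s per hop): 27.8713, 0.000904762, 1.015e-05, 0.000135 ms; sum = 27.8723 ms.
End-to-end = 28.0 ms.

28.0 ms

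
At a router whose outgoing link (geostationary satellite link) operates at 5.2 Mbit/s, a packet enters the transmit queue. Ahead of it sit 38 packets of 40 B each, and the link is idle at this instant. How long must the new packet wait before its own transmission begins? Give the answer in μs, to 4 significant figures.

2338 μs

Each queued packet: L/R = 320/5200000 = 61.5385 μs.
38 queued → 2338.46 μs.
Queuing delay = 2338 μs.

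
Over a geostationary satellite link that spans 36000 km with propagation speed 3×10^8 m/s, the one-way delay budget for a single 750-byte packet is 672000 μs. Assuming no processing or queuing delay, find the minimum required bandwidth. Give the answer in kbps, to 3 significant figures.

10.9 kbps

L = 6000 bits.
Propagation delay = 36000000 / 300000000 = 120000 μs.
Transmission budget = 672000 − 120000 = 552000 μs.
R ≥ L / t_tx = 6000 bits / 0.552 s = 10.9 kbps.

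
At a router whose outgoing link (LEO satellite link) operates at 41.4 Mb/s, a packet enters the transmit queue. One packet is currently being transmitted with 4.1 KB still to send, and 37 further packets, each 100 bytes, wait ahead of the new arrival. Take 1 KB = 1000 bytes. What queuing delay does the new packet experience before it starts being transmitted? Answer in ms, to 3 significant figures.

Each queued packet: L/R = 800/41400000 = 0.0193237 ms.
37 queued → 0.714976 ms.
Plus remaining 32800 bits of current packet: 0.792271 ms.
Queuing delay = 1.51 ms.

1.51 ms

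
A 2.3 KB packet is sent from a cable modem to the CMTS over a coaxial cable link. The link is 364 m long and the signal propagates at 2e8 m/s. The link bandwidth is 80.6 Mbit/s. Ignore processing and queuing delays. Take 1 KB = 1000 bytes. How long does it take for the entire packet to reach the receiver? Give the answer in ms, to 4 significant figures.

0.2301 ms

L = 18400 bits.
Transmission delay = L/R = 18400 / 80600000 = 0.228288 ms.
Propagation delay = d/s = 364 m / 200000000 m/s = 0.00182 ms.
Total = 0.2301 ms.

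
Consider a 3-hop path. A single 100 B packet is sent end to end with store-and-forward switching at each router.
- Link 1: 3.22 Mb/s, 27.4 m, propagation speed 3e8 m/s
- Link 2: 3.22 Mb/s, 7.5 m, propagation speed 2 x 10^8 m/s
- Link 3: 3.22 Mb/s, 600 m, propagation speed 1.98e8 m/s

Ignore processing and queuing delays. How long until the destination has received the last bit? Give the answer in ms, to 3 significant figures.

0.749 ms

L = 100 × 8 = 800 bits.
Transmission delay per hop = L/R = 800/3220000 = 0.248447 ms; 3 hops → 0.745342 ms.
Propagation delays (d/s per hop): 9.13333e-05, 3.75e-05, 0.0030303 ms; sum = 0.00315914 ms.
End-to-end = 0.749 ms.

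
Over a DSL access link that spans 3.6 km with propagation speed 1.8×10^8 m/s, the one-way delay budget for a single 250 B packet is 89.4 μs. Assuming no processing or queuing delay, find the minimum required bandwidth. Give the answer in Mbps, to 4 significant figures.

L = 2000 bits.
Propagation delay = 3600 / 180000000 = 20 μs.
Transmission budget = 89.4 − 20 = 69.4 μs.
R ≥ L / t_tx = 2000 bits / 6.94e-05 s = 28.82 Mbps.

28.82 Mbps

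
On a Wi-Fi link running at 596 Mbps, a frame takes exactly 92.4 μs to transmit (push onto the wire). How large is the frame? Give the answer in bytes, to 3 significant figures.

L = R × t_tx = 596000000 b/s × 9.24e-05 s = 55070.4 bits.
In bytes: 55070.4 / 8 = 6880 bytes.

6880 bytes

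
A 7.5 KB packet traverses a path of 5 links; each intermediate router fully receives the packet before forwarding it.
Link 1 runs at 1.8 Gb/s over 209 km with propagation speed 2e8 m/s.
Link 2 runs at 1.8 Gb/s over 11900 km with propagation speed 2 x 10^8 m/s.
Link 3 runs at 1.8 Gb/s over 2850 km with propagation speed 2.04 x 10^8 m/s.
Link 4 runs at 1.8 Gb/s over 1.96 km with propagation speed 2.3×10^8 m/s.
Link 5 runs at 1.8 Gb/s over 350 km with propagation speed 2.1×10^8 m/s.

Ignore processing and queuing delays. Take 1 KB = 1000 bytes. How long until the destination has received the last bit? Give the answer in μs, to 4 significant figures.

L = 60000 bits.
Transmission delay per hop = L/R = 60000/1800000000 = 33.3333 μs; 5 hops → 166.667 μs.
Propagation delays (d/s per hop): 1045, 59500, 13970.6, 8.52174, 1666.67 μs; sum = 76190.8 μs.
End-to-end = 76360 μs.

76360 μs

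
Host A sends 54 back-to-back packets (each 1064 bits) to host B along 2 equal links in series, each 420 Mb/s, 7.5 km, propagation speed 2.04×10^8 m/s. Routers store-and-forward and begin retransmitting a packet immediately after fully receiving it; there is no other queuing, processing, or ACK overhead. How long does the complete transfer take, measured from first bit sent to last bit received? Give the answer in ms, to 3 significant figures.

Per-hop transmission t_tx = L/R = 1064/420000000 = 0.00253333 ms.
Per-hop propagation t_prop = 7500/204000000 = 0.0367647 ms.
Pipeline fill: first packet needs 2·t_tx to clear all hops; remaining 53 packets each add one t_tx.
Total = (2+54-1)·t_tx + 2·t_prop = 55·0.00253333 + 2·0.0367647 = 0.213 ms.

0.213 ms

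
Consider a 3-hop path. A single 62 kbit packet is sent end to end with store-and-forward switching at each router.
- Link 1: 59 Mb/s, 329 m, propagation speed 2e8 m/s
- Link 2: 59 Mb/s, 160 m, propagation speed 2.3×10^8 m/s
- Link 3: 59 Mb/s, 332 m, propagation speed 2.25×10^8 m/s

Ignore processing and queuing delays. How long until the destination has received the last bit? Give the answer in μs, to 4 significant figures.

3156 μs

L = 62000 bits.
Transmission delay per hop = L/R = 62000/59000000 = 1050.85 μs; 3 hops → 3152.54 μs.
Propagation delays (d/s per hop): 1.645, 0.695652, 1.47556 μs; sum = 3.81621 μs.
End-to-end = 3156 μs.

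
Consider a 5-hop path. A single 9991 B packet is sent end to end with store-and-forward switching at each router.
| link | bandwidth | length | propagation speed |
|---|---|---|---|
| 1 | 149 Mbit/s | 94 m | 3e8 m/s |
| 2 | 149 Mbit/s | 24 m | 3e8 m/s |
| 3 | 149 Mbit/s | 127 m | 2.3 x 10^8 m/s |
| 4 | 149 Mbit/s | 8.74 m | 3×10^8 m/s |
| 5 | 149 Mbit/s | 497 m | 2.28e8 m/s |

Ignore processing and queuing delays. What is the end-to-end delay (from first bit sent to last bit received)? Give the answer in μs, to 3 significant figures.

2690 μs

L = 9991 × 8 = 79928 bits.
Transmission delay per hop = L/R = 79928/149000000 = 536.43 μs; 5 hops → 2682.15 μs.
Propagation delays (d/s per hop): 0.313333, 0.08, 0.552174, 0.0291333, 2.17982 μs; sum = 3.15447 μs.
End-to-end = 2690 μs.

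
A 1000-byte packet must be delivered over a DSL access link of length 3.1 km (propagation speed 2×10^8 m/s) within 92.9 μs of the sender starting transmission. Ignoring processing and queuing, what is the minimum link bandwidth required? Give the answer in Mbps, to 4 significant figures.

L = 8000 bits.
Propagation delay = 3100 / 200000000 = 15.5 μs.
Transmission budget = 92.9 − 15.5 = 77.4 μs.
R ≥ L / t_tx = 8000 bits / 7.74e-05 s = 103.4 Mbps.

103.4 Mbps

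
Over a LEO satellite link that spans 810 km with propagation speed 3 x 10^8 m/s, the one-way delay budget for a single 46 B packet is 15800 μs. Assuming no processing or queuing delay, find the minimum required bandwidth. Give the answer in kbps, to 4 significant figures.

L = 368 bits.
Propagation delay = 810000 / 300000000 = 2700 μs.
Transmission budget = 15800 − 2700 = 13100 μs.
R ≥ L / t_tx = 368 bits / 0.0131 s = 28.09 kbps.

28.09 kbps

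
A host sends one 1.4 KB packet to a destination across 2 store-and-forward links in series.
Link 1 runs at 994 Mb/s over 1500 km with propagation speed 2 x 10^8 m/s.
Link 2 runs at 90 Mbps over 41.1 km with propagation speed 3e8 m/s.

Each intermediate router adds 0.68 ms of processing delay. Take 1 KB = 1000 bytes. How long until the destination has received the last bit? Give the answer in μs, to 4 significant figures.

8453 μs

L = 11200 bits.
Transmission delays (L/R per hop): 11.2676, 124.444 μs; sum = 135.712 μs.
Propagation delays (d/s per hop): 7500, 137 μs; sum = 7637 μs.
Processing at 1 router(s): 1 × 0.68 ms = 680 μs.
End-to-end = 8453 μs.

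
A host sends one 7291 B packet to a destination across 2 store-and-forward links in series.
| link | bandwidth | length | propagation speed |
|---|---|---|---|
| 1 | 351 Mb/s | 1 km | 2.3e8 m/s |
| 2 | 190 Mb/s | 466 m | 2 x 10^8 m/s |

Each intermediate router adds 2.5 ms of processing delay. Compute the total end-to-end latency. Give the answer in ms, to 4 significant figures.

L = 7291 × 8 = 58328 bits.
Transmission delays (L/R per hop): 0.166177, 0.306989 ms; sum = 0.473166 ms.
Propagation delays (d/s per hop): 0.00434783, 0.00233 ms; sum = 0.00667783 ms.
Processing at 1 router(s): 1 × 2.5 ms = 2.5 ms.
End-to-end = 2.980 ms.

2.980 ms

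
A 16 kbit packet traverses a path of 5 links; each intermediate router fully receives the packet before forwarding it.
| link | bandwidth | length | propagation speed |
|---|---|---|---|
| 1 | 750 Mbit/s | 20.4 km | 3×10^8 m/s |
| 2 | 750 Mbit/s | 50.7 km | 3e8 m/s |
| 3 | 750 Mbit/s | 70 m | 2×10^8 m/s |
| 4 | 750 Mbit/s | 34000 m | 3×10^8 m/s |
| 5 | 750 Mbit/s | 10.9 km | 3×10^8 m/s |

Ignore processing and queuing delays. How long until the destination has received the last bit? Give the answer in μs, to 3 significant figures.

L = 16000 bits.
Transmission delay per hop = L/R = 16000/750000000 = 21.3333 μs; 5 hops → 106.667 μs.
Propagation delays (d/s per hop): 68, 169, 0.35, 113.333, 36.3333 μs; sum = 387.017 μs.
End-to-end = 494 μs.

494 μs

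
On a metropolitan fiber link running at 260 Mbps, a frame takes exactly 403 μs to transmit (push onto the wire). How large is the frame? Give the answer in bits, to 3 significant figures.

105000 bits

L = R × t_tx = 260000000 b/s × 0.000403 s = 104780 bits.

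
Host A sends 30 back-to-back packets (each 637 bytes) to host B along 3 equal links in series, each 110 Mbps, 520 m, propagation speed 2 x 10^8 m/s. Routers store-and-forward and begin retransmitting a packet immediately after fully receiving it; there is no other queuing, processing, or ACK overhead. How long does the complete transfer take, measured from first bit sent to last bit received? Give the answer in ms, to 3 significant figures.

Per-hop transmission t_tx = L/R = 5096/110000000 = 0.0463273 ms.
Per-hop propagation t_prop = 520/200000000 = 0.0026 ms.
Pipeline fill: first packet needs 3·t_tx to clear all hops; remaining 29 packets each add one t_tx.
Total = (3+30-1)·t_tx + 3·t_prop = 32·0.0463273 + 3·0.0026 = 1.49 ms.

1.49 ms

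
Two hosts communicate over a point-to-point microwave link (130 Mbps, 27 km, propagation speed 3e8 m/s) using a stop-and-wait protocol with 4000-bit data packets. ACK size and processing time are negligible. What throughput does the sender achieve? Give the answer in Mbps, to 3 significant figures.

t_tx = L/R = 4000/130000000 = 3.07692e-05 s.
t_prop = 27000/300000000 = 9e-05 s; RTT = 0.00018 s.
Cycle = t_tx + RTT = 0.000210769 s.
Throughput = L / cycle = 4000 / 0.000210769 = 19.0 Mbps.

19.0 Mbps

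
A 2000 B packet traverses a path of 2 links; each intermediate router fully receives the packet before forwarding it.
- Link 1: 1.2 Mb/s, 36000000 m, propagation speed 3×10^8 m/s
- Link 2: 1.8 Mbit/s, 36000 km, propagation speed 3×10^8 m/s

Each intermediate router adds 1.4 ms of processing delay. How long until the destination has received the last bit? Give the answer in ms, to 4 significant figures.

263.6 ms

L = 2000 × 8 = 16000 bits.
Transmission delays (L/R per hop): 13.3333, 8.88889 ms; sum = 22.2222 ms.
Propagation delays (d/s per hop): 120, 120 ms; sum = 240 ms.
Processing at 1 router(s): 1 × 1.4 ms = 1.4 ms.
End-to-end = 263.6 ms.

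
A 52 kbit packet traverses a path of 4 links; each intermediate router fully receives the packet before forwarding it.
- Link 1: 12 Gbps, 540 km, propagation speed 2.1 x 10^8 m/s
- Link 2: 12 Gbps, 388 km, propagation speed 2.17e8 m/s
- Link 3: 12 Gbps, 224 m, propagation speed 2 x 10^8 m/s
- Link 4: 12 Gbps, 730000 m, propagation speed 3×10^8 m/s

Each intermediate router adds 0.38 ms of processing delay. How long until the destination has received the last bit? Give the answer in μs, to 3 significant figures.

L = 52000 bits.
Transmission delay per hop = L/R = 52000/12000000000 = 4.33333 μs; 4 hops → 17.3333 μs.
Propagation delays (d/s per hop): 2571.43, 1788.02, 1.12, 2433.33 μs; sum = 6793.9 μs.
Processing at 3 router(s): 3 × 0.38 ms = 1140 μs.
End-to-end = 7950 μs.

7950 μs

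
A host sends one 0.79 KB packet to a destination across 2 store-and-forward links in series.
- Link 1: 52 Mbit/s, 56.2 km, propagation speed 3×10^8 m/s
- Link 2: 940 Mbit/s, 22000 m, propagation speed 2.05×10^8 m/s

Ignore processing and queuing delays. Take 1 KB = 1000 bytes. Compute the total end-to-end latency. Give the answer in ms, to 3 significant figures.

0.423 ms

L = 6320 bits.
Transmission delays (L/R per hop): 0.121538, 0.0067234 ms; sum = 0.128262 ms.
Propagation delays (d/s per hop): 0.187333, 0.107317 ms; sum = 0.29465 ms.
End-to-end = 0.423 ms.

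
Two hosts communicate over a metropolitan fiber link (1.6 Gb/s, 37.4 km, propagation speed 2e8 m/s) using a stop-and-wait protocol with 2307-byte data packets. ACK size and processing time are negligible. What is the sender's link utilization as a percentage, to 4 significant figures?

2.992 %

t_tx = L/R = 18456/1600000000 = 1.1535e-05 s.
t_prop = 37400/200000000 = 0.000187 s; RTT = 0.000374 s.
Cycle = t_tx + RTT = 0.000385535 s.
Utilization = t_tx / cycle = 1.1535e-05/0.000385535 = 2.992 %.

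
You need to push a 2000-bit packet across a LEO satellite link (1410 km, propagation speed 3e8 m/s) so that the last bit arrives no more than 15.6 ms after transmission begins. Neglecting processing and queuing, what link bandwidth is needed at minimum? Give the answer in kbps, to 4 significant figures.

183.5 kbps

Propagation delay = 1410000 / 300000000 = 4.7 ms.
Transmission budget = 15.6 − 4.7 = 10.9 ms.
R ≥ L / t_tx = 2000 bits / 0.0109 s = 183.5 kbps.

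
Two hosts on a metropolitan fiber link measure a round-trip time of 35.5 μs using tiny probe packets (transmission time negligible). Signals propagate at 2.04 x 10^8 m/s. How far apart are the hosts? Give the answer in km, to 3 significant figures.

One-way propagation = RTT/2 = 17.75 μs.
d = s × t = 204000000 × 1.775e-05 = 3.62 km.

3.62 km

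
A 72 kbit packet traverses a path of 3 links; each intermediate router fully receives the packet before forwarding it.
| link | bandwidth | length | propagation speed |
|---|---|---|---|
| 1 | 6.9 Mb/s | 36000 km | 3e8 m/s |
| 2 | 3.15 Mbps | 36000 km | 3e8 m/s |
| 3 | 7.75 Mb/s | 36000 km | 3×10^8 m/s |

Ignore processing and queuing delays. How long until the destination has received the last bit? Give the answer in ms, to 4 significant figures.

402.6 ms

L = 72000 bits.
Transmission delays (L/R per hop): 10.4348, 22.8571, 9.29032 ms; sum = 42.5822 ms.
Propagation delays (d/s per hop): 120, 120, 120 ms; sum = 360 ms.
End-to-end = 402.6 ms.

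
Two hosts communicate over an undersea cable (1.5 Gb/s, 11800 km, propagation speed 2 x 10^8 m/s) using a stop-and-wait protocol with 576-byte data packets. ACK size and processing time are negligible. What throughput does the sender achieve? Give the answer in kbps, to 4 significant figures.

t_tx = L/R = 4608/1500000000 = 3.072e-06 s.
t_prop = 11800000/200000000 = 0.059 s; RTT = 0.118 s.
Cycle = t_tx + RTT = 0.118003 s.
Throughput = L / cycle = 4608 / 0.118003 = 39.05 kbps.

39.05 kbps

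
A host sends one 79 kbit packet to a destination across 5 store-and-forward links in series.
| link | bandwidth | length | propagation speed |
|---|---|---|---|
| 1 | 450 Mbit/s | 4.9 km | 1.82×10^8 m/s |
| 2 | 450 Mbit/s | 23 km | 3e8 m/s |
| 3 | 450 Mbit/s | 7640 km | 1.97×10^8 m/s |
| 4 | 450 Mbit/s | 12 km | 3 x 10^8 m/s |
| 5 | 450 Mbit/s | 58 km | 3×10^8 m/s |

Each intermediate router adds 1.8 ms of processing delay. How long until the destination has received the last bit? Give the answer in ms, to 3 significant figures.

47.2 ms

L = 79000 bits.
Transmission delay per hop = L/R = 79000/450000000 = 0.175556 ms; 5 hops → 0.877778 ms.
Propagation delays (d/s per hop): 0.0269231, 0.0766667, 38.7817, 0.04, 0.193333 ms; sum = 39.1186 ms.
Processing at 4 router(s): 4 × 1.8 ms = 7.2 ms.
End-to-end = 47.2 ms.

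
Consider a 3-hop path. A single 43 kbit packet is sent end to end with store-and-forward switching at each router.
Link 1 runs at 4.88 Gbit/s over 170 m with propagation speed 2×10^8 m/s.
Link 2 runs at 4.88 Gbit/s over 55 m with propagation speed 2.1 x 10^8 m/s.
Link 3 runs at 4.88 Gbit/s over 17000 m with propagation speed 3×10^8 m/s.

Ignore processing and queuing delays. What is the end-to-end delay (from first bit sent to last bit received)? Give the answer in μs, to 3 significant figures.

L = 43000 bits.
Transmission delay per hop = L/R = 43000/4880000000 = 8.81148 μs; 3 hops → 26.4344 μs.
Propagation delays (d/s per hop): 0.85, 0.261905, 56.6667 μs; sum = 57.7786 μs.
End-to-end = 84.2 μs.

84.2 μs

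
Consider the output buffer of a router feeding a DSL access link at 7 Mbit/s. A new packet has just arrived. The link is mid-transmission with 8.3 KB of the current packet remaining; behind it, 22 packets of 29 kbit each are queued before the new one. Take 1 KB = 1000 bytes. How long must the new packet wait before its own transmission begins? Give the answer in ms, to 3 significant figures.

Each queued packet: L/R = 29000/7000000 = 4.14286 ms.
22 queued → 91.1429 ms.
Plus remaining 66400 bits of current packet: 9.48571 ms.
Queuing delay = 101 ms.

101 ms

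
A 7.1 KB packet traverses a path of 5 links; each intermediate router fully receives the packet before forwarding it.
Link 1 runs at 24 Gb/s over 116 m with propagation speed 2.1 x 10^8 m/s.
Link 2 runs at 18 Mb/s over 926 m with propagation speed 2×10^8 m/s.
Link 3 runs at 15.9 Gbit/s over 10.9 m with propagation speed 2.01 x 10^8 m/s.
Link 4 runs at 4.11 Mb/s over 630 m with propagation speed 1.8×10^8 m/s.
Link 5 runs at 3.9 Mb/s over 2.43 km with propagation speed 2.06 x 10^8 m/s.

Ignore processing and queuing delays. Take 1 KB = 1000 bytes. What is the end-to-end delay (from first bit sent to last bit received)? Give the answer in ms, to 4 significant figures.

31.57 ms

L = 56800 bits.
Transmission delays (L/R per hop): 0.00236667, 3.15556, 0.00357233, 13.82, 14.5641 ms; sum = 31.5455 ms.
Propagation delays (d/s per hop): 0.000552381, 0.00463, 5.42289e-05, 0.0035, 0.0117961 ms; sum = 0.0205327 ms.
End-to-end = 31.57 ms.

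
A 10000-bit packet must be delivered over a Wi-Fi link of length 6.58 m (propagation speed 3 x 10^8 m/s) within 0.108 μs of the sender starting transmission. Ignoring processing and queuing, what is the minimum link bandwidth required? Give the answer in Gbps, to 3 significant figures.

116 Gbps

Propagation delay = 6.58 / 300000000 = 0.0219333 μs.
Transmission budget = 0.108 − 0.0219333 = 0.0860667 μs.
R ≥ L / t_tx = 10000 bits / 8.60667e-08 s = 116 Gbps.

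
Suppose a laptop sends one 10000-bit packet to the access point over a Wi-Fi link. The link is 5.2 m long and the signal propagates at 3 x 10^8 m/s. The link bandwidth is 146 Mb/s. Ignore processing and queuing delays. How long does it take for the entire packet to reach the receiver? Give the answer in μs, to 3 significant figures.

68.5 μs

Transmission delay = L/R = 10000 / 146000000 = 68.4932 μs.
Propagation delay = d/s = 5.2 m / 300000000 m/s = 0.0173333 μs.
Total = 68.5 μs.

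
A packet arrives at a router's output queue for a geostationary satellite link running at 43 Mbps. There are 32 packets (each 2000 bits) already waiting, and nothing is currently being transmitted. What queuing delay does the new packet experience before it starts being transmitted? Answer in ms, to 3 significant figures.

1.49 ms

Each queued packet: L/R = 2000/43000000 = 0.0465116 ms.
32 queued → 1.48837 ms.
Queuing delay = 1.49 ms.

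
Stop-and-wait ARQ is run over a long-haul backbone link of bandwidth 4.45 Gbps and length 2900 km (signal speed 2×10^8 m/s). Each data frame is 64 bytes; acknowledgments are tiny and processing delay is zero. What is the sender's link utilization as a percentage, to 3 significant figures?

0.000397 %

t_tx = L/R = 512/4450000000 = 1.15056e-07 s.
t_prop = 2900000/200000000 = 0.0145 s; RTT = 0.029 s.
Cycle = t_tx + RTT = 0.0290001 s.
Utilization = t_tx / cycle = 1.15056e-07/0.0290001 = 0.000397 %.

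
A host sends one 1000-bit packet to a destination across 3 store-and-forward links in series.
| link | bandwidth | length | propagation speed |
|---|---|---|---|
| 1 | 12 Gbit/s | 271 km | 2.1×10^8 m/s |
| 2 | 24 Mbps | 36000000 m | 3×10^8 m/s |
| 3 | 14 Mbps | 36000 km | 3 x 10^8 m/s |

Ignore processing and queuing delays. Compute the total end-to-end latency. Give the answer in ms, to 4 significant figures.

Transmission delays (L/R per hop): 8.33333e-05, 0.0416667, 0.0714286 ms; sum = 0.113179 ms.
Propagation delays (d/s per hop): 1.29048, 120, 120 ms; sum = 241.29 ms.
End-to-end = 241.4 ms.

241.4 ms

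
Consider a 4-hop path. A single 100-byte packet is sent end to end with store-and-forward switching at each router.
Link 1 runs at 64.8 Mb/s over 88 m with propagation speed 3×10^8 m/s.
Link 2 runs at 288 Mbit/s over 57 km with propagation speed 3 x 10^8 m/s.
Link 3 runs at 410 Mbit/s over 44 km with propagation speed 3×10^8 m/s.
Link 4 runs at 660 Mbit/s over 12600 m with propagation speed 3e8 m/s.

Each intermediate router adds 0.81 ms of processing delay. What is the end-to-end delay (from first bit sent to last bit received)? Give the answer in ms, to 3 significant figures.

2.83 ms

L = 100 × 8 = 800 bits.
Transmission delays (L/R per hop): 0.0123457, 0.00277778, 0.00195122, 0.00121212 ms; sum = 0.0182868 ms.
Propagation delays (d/s per hop): 0.000293333, 0.19, 0.146667, 0.042 ms; sum = 0.37896 ms.
Processing at 3 router(s): 3 × 0.81 ms = 2.43 ms.
End-to-end = 2.83 ms.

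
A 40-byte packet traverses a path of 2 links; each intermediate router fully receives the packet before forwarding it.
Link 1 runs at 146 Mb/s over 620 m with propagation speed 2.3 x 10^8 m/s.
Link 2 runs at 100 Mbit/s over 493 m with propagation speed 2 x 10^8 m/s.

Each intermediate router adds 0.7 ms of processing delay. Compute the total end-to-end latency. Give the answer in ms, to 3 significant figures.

0.711 ms

L = 40 × 8 = 320 bits.
Transmission delays (L/R per hop): 0.00219178, 0.0032 ms; sum = 0.00539178 ms.
Propagation delays (d/s per hop): 0.00269565, 0.002465 ms; sum = 0.00516065 ms.
Processing at 1 router(s): 1 × 0.7 ms = 0.7 ms.
End-to-end = 0.711 ms.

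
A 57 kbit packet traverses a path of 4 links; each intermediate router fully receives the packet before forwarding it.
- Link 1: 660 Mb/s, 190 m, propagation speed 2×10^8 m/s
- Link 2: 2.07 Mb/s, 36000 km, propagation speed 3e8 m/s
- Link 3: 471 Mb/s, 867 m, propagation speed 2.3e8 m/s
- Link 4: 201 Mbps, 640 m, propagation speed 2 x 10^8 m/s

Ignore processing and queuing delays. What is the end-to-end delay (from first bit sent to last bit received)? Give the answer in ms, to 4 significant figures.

148.0 ms

L = 57000 bits.
Transmission delays (L/R per hop): 0.0863636, 27.5362, 0.121019, 0.283582 ms; sum = 28.0272 ms.
Propagation delays (d/s per hop): 0.00095, 120, 0.00376957, 0.0032 ms; sum = 120.008 ms.
End-to-end = 148.0 ms.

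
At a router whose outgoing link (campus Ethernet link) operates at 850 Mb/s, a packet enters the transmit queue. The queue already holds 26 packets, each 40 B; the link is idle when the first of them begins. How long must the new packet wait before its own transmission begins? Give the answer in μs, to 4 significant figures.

9.788 μs

Each queued packet: L/R = 320/850000000 = 0.376471 μs.
26 queued → 9.78824 μs.
Queuing delay = 9.788 μs.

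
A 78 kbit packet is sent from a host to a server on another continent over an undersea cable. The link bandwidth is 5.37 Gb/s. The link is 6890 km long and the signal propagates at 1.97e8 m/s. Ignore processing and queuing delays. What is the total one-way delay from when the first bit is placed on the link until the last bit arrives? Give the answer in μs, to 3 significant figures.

35000 μs

L = 78000 bits.
Transmission delay = L/R = 78000 / 5370000000 = 14.5251 μs.
Propagation delay = d/s = 6890000 m / 197000000 m/s = 34974.6 μs.
Total = 35000 μs.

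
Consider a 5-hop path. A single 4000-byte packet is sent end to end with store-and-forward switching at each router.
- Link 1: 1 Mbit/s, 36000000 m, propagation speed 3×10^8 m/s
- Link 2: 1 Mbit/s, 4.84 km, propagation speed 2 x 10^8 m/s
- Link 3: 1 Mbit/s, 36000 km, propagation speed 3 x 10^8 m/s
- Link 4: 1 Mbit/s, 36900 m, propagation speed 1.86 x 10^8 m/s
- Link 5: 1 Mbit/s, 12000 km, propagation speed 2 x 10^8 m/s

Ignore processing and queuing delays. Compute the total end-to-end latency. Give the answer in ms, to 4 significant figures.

460.2 ms

L = 4000 × 8 = 32000 bits.
Transmission delay per hop = L/R = 32000/1000000 = 32 ms; 5 hops → 160 ms.
Propagation delays (d/s per hop): 120, 0.0242, 120, 0.198387, 60 ms; sum = 300.223 ms.
End-to-end = 460.2 ms.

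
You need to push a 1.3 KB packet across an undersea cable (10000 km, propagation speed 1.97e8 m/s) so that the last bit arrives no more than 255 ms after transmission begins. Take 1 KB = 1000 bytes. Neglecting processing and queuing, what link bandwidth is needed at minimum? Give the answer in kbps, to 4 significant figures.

L = 10400 bits.
Propagation delay = 10000000 / 197000000 = 50.7614 ms.
Transmission budget = 255 − 50.7614 = 204.239 ms.
R ≥ L / t_tx = 10400 bits / 0.204239 s = 50.92 kbps.

50.92 kbps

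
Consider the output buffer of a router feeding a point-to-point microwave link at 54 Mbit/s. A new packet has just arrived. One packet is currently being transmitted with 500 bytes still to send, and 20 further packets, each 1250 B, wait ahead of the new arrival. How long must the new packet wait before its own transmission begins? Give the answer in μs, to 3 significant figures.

3780 μs

Each queued packet: L/R = 10000/54000000 = 185.185 μs.
20 queued → 3703.7 μs.
Plus remaining 4000 bits of current packet: 74.0741 μs.
Queuing delay = 3780 μs.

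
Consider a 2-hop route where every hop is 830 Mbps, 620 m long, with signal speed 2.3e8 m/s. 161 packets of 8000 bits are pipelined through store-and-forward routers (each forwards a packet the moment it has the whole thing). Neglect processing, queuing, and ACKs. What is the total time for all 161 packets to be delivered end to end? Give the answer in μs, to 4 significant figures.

Per-hop transmission t_tx = L/R = 8000/830000000 = 9.63855 μs.
Per-hop propagation t_prop = 620/2.3e+08 = 2.69565 μs.
Pipeline fill: first packet needs 2·t_tx to clear all hops; remaining 160 packets each add one t_tx.
Total = (2+161-1)·t_tx + 2·t_prop = 162·9.63855 + 2·2.69565 = 1567 μs.

1567 μs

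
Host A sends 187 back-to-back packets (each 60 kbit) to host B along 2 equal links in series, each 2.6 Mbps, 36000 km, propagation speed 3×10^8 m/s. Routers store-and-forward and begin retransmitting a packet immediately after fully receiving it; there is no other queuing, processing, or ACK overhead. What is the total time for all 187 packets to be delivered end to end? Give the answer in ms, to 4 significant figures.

Per-hop transmission t_tx = L/R = 60000/2600000 = 23.0769 ms.
Per-hop propagation t_prop = 36000000/300000000 = 120 ms.
Pipeline fill: first packet needs 2·t_tx to clear all hops; remaining 186 packets each add one t_tx.
Total = (2+187-1)·t_tx + 2·t_prop = 188·23.0769 + 2·120 = 4578 ms.

4578 ms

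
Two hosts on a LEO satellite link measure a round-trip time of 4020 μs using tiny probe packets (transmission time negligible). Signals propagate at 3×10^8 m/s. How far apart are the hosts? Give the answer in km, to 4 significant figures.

603.0 km

One-way propagation = RTT/2 = 2010 μs.
d = s × t = 300000000 × 0.00201 = 603.0 km.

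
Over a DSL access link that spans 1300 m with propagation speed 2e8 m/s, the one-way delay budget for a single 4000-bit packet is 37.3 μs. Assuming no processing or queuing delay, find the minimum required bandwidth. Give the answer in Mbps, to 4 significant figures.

Propagation delay = 1300 / 200000000 = 6.5 μs.
Transmission budget = 37.3 − 6.5 = 30.8 μs.
R ≥ L / t_tx = 4000 bits / 3.08e-05 s = 129.9 Mbps.

129.9 Mbps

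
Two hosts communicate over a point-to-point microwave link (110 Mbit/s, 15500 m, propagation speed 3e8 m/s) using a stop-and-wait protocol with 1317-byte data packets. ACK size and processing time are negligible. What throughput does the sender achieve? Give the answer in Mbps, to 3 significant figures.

t_tx = L/R = 10536/110000000 = 9.57818e-05 s.
t_prop = 15500/300000000 = 5.16667e-05 s; RTT = 0.000103333 s.
Cycle = t_tx + RTT = 0.000199115 s.
Throughput = L / cycle = 10536 / 0.000199115 = 52.9 Mbps.

52.9 Mbps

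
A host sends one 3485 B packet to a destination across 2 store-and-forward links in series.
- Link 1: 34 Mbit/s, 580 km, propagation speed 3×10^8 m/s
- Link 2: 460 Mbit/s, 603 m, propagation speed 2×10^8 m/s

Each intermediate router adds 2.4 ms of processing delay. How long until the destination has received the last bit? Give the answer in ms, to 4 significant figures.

L = 3485 × 8 = 27880 bits.
Transmission delays (L/R per hop): 0.82, 0.0606087 ms; sum = 0.880609 ms.
Propagation delays (d/s per hop): 1.93333, 0.003015 ms; sum = 1.93635 ms.
Processing at 1 router(s): 1 × 2.4 ms = 2.4 ms.
End-to-end = 5.217 ms.

5.217 ms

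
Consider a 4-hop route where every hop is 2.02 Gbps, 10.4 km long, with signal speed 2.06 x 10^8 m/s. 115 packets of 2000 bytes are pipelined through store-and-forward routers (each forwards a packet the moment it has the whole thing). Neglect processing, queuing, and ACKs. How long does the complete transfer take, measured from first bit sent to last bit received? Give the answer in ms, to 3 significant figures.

Per-hop transmission t_tx = L/R = 16000/2020000000 = 0.00792079 ms.
Per-hop propagation t_prop = 10400/206000000 = 0.0504854 ms.
Pipeline fill: first packet needs 4·t_tx to clear all hops; remaining 114 packets each add one t_tx.
Total = (4+115-1)·t_tx + 4·t_prop = 118·0.00792079 + 4·0.0504854 = 1.14 ms.

1.14 ms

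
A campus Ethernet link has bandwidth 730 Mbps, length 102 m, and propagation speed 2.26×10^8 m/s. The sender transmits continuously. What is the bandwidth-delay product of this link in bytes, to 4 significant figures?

41.18 bytes

Propagation delay = 102 / 2.26e+08 = 4.51327e-07 s.
BDP = R × t_prop = 730000000 × 4.51327e-07 = 329.469 bits.
In bytes: 329.469/8 = 41.18 bytes.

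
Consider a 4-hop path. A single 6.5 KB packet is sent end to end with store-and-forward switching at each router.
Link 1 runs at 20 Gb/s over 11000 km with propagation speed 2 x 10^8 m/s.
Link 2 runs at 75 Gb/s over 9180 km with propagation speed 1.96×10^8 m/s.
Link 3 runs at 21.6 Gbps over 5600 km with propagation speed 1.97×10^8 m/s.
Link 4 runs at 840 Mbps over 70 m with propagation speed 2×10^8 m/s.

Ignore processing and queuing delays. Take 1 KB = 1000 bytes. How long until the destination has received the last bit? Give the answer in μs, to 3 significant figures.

L = 52000 bits.
Transmission delays (L/R per hop): 2.6, 0.693333, 2.40741, 61.9048 μs; sum = 67.6055 μs.
Propagation delays (d/s per hop): 55000, 46836.7, 28426.4, 0.35 μs; sum = 130263 μs.
End-to-end = 130000 μs.

130000 μs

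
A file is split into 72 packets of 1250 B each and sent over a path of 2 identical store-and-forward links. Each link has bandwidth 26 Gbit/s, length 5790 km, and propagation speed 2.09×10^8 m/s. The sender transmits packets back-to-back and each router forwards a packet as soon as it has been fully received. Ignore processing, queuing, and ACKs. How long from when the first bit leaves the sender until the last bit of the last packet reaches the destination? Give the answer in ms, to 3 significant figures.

Per-hop transmission t_tx = L/R = 10000/26000000000 = 0.000384615 ms.
Per-hop propagation t_prop = 5790000/209000000 = 27.7033 ms.
Pipeline fill: first packet needs 2·t_tx to clear all hops; remaining 71 packets each add one t_tx.
Total = (2+72-1)·t_tx + 2·t_prop = 73·0.000384615 + 2·27.7033 = 55.4 ms.

55.4 ms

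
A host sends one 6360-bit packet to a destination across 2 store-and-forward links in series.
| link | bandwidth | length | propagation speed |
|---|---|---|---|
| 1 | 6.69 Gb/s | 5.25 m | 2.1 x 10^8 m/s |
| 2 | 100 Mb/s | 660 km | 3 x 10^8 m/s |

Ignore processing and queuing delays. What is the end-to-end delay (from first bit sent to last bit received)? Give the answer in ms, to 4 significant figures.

2.265 ms

Transmission delays (L/R per hop): 0.000950673, 0.0636 ms; sum = 0.0645507 ms.
Propagation delays (d/s per hop): 2.5e-05, 2.2 ms; sum = 2.20003 ms.
End-to-end = 2.265 ms.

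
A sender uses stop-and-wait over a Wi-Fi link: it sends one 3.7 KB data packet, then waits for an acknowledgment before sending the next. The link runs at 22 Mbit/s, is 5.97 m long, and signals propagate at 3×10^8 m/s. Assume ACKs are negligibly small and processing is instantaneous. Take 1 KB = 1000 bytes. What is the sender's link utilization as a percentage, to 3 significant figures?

t_tx = L/R = 29600/22000000 = 0.00134545 s.
t_prop = 5.97/300000000 = 1.99e-08 s; RTT = 3.98e-08 s.
Cycle = t_tx + RTT = 0.00134549 s.
Utilization = t_tx / cycle = 0.00134545/0.00134549 = 100 %.

100 %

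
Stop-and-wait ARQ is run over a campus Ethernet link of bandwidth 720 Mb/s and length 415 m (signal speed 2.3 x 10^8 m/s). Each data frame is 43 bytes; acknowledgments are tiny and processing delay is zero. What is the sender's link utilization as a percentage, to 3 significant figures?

t_tx = L/R = 344/720000000 = 4.77778e-07 s.
t_prop = 415/2.3e+08 = 1.80435e-06 s; RTT = 3.6087e-06 s.
Cycle = t_tx + RTT = 4.08647e-06 s.
Utilization = t_tx / cycle = 4.77778e-07/4.08647e-06 = 11.7 %.

11.7 %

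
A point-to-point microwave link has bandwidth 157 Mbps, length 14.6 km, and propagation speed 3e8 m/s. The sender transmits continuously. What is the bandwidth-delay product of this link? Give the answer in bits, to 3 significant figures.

7640 bits

Propagation delay = 14600 / 300000000 = 4.86667e-05 s.
BDP = R × t_prop = 157000000 × 4.86667e-05 = 7640.67 bits.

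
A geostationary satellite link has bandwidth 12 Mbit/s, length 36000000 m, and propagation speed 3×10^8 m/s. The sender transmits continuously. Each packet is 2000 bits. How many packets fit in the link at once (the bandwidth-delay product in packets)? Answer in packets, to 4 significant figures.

Propagation delay = 36000000 / 300000000 = 0.12 s.
BDP = R × t_prop = 12000000 × 0.12 = 1440000 bits.
In packets of 2000 bits: 720.0 packets.

720.0 packets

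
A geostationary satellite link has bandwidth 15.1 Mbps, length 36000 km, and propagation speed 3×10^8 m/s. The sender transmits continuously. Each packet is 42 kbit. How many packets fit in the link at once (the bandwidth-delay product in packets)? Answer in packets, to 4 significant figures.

Propagation delay = 36000000 / 300000000 = 0.12 s.
BDP = R × t_prop = 15100000 × 0.12 = 1812000 bits.
In packets of 42000 bits: 43.14 packets.

43.14 packets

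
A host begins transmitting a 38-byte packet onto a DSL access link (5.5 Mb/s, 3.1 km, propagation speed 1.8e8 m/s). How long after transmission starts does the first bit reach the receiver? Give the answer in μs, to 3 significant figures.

17.2 μs

First bit experiences only propagation delay: d/s = 3100/180000000 = 17.2 μs.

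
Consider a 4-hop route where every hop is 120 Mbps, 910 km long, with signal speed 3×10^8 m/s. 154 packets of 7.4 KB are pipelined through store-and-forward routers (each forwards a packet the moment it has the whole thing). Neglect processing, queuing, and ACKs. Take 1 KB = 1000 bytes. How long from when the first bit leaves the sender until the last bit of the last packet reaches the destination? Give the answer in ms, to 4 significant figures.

Per-hop transmission t_tx = L/R = 59200/120000000 = 0.493333 ms.
Per-hop propagation t_prop = 910000/300000000 = 3.03333 ms.
Pipeline fill: first packet needs 4·t_tx to clear all hops; remaining 153 packets each add one t_tx.
Total = (4+154-1)·t_tx + 4·t_prop = 157·0.493333 + 4·3.03333 = 89.59 ms.

89.59 ms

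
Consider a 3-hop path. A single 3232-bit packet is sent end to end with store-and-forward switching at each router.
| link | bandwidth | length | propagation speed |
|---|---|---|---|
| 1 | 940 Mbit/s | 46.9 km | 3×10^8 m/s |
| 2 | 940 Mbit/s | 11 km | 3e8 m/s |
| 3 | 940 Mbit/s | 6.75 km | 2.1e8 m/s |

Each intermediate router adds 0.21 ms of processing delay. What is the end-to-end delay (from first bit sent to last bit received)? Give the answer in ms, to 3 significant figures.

Transmission delay per hop = L/R = 3232/940000000 = 0.0034383 ms; 3 hops → 0.0103149 ms.
Propagation delays (d/s per hop): 0.156333, 0.0366667, 0.0321429 ms; sum = 0.225143 ms.
Processing at 2 router(s): 2 × 0.21 ms = 0.42 ms.
End-to-end = 0.655 ms.

0.655 ms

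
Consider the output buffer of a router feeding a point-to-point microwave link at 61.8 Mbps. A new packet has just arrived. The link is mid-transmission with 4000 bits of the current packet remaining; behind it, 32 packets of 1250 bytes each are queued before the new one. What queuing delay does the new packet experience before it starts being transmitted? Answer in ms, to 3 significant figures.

Each queued packet: L/R = 10000/61800000 = 0.161812 ms.
32 queued → 5.17799 ms.
Plus remaining 4000 bits of current packet: 0.0647249 ms.
Queuing delay = 5.24 ms.

5.24 ms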